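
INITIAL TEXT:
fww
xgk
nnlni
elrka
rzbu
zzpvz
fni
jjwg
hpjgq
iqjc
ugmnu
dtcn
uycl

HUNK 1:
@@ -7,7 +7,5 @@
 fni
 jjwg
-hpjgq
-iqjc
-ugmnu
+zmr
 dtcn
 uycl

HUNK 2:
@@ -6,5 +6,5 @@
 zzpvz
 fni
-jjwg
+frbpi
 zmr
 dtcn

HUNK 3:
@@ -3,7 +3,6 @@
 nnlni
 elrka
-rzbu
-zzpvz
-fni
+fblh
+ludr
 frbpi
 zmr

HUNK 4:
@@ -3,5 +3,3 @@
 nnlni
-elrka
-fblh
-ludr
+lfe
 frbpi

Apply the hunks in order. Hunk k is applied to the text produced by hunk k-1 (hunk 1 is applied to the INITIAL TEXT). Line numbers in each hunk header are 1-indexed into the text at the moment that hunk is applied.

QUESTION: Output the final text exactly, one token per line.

Answer: fww
xgk
nnlni
lfe
frbpi
zmr
dtcn
uycl

Derivation:
Hunk 1: at line 7 remove [hpjgq,iqjc,ugmnu] add [zmr] -> 11 lines: fww xgk nnlni elrka rzbu zzpvz fni jjwg zmr dtcn uycl
Hunk 2: at line 6 remove [jjwg] add [frbpi] -> 11 lines: fww xgk nnlni elrka rzbu zzpvz fni frbpi zmr dtcn uycl
Hunk 3: at line 3 remove [rzbu,zzpvz,fni] add [fblh,ludr] -> 10 lines: fww xgk nnlni elrka fblh ludr frbpi zmr dtcn uycl
Hunk 4: at line 3 remove [elrka,fblh,ludr] add [lfe] -> 8 lines: fww xgk nnlni lfe frbpi zmr dtcn uycl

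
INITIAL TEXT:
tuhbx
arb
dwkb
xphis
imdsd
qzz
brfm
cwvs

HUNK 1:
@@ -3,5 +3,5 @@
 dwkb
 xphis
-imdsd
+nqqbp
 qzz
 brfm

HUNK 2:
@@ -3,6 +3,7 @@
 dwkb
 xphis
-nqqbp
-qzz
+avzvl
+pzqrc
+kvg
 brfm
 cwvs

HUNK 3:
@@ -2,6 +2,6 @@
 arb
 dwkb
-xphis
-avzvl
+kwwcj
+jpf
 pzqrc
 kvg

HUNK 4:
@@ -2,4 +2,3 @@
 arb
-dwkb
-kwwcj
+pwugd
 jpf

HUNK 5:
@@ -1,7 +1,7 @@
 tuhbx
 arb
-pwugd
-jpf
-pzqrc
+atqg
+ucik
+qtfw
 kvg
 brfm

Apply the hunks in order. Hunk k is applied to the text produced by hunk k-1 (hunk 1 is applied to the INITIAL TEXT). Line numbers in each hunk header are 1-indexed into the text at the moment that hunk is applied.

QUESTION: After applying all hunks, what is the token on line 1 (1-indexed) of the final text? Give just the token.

Hunk 1: at line 3 remove [imdsd] add [nqqbp] -> 8 lines: tuhbx arb dwkb xphis nqqbp qzz brfm cwvs
Hunk 2: at line 3 remove [nqqbp,qzz] add [avzvl,pzqrc,kvg] -> 9 lines: tuhbx arb dwkb xphis avzvl pzqrc kvg brfm cwvs
Hunk 3: at line 2 remove [xphis,avzvl] add [kwwcj,jpf] -> 9 lines: tuhbx arb dwkb kwwcj jpf pzqrc kvg brfm cwvs
Hunk 4: at line 2 remove [dwkb,kwwcj] add [pwugd] -> 8 lines: tuhbx arb pwugd jpf pzqrc kvg brfm cwvs
Hunk 5: at line 1 remove [pwugd,jpf,pzqrc] add [atqg,ucik,qtfw] -> 8 lines: tuhbx arb atqg ucik qtfw kvg brfm cwvs
Final line 1: tuhbx

Answer: tuhbx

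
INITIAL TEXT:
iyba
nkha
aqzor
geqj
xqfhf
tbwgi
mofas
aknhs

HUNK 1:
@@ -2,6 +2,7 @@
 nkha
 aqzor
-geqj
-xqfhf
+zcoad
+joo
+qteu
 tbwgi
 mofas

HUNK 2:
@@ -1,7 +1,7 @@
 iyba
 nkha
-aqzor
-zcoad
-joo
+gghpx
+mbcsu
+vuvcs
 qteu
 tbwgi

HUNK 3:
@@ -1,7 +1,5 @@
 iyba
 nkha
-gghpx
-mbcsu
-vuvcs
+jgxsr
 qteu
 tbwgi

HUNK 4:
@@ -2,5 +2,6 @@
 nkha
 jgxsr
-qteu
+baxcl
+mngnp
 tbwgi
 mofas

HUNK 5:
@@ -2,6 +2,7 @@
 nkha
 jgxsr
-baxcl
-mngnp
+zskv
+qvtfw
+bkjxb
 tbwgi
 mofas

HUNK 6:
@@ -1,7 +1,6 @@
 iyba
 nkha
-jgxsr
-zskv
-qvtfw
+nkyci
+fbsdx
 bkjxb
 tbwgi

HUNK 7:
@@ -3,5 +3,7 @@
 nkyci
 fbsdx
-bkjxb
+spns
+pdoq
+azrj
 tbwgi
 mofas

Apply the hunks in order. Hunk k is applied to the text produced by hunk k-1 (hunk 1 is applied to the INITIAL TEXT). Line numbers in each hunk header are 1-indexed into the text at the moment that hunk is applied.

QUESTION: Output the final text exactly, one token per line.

Hunk 1: at line 2 remove [geqj,xqfhf] add [zcoad,joo,qteu] -> 9 lines: iyba nkha aqzor zcoad joo qteu tbwgi mofas aknhs
Hunk 2: at line 1 remove [aqzor,zcoad,joo] add [gghpx,mbcsu,vuvcs] -> 9 lines: iyba nkha gghpx mbcsu vuvcs qteu tbwgi mofas aknhs
Hunk 3: at line 1 remove [gghpx,mbcsu,vuvcs] add [jgxsr] -> 7 lines: iyba nkha jgxsr qteu tbwgi mofas aknhs
Hunk 4: at line 2 remove [qteu] add [baxcl,mngnp] -> 8 lines: iyba nkha jgxsr baxcl mngnp tbwgi mofas aknhs
Hunk 5: at line 2 remove [baxcl,mngnp] add [zskv,qvtfw,bkjxb] -> 9 lines: iyba nkha jgxsr zskv qvtfw bkjxb tbwgi mofas aknhs
Hunk 6: at line 1 remove [jgxsr,zskv,qvtfw] add [nkyci,fbsdx] -> 8 lines: iyba nkha nkyci fbsdx bkjxb tbwgi mofas aknhs
Hunk 7: at line 3 remove [bkjxb] add [spns,pdoq,azrj] -> 10 lines: iyba nkha nkyci fbsdx spns pdoq azrj tbwgi mofas aknhs

Answer: iyba
nkha
nkyci
fbsdx
spns
pdoq
azrj
tbwgi
mofas
aknhs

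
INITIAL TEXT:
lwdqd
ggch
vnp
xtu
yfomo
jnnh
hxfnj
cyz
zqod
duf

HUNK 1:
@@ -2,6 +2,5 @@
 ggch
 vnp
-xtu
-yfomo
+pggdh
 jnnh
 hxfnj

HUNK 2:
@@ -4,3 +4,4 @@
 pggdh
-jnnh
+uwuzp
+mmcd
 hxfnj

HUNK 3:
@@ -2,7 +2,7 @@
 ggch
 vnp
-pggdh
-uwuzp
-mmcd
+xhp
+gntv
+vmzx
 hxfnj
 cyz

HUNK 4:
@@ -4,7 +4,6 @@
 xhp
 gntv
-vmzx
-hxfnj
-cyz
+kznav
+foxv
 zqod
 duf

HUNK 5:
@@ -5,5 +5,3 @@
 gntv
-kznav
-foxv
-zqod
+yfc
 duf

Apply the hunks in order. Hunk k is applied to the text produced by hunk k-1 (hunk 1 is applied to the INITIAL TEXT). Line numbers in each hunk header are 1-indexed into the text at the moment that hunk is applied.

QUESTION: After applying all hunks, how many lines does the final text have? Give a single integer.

Hunk 1: at line 2 remove [xtu,yfomo] add [pggdh] -> 9 lines: lwdqd ggch vnp pggdh jnnh hxfnj cyz zqod duf
Hunk 2: at line 4 remove [jnnh] add [uwuzp,mmcd] -> 10 lines: lwdqd ggch vnp pggdh uwuzp mmcd hxfnj cyz zqod duf
Hunk 3: at line 2 remove [pggdh,uwuzp,mmcd] add [xhp,gntv,vmzx] -> 10 lines: lwdqd ggch vnp xhp gntv vmzx hxfnj cyz zqod duf
Hunk 4: at line 4 remove [vmzx,hxfnj,cyz] add [kznav,foxv] -> 9 lines: lwdqd ggch vnp xhp gntv kznav foxv zqod duf
Hunk 5: at line 5 remove [kznav,foxv,zqod] add [yfc] -> 7 lines: lwdqd ggch vnp xhp gntv yfc duf
Final line count: 7

Answer: 7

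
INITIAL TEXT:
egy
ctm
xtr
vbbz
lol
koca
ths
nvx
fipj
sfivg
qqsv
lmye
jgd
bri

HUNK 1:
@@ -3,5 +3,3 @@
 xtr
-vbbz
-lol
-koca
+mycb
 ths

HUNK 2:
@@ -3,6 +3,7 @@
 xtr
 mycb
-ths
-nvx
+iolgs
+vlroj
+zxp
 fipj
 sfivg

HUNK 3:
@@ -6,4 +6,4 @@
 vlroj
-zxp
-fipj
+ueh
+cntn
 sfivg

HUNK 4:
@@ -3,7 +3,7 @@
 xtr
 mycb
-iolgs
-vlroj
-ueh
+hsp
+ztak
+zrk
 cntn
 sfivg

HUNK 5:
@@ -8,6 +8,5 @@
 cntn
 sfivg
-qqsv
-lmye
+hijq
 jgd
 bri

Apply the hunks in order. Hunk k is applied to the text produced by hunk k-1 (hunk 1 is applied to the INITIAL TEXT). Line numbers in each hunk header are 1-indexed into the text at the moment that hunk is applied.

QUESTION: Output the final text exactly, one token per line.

Answer: egy
ctm
xtr
mycb
hsp
ztak
zrk
cntn
sfivg
hijq
jgd
bri

Derivation:
Hunk 1: at line 3 remove [vbbz,lol,koca] add [mycb] -> 12 lines: egy ctm xtr mycb ths nvx fipj sfivg qqsv lmye jgd bri
Hunk 2: at line 3 remove [ths,nvx] add [iolgs,vlroj,zxp] -> 13 lines: egy ctm xtr mycb iolgs vlroj zxp fipj sfivg qqsv lmye jgd bri
Hunk 3: at line 6 remove [zxp,fipj] add [ueh,cntn] -> 13 lines: egy ctm xtr mycb iolgs vlroj ueh cntn sfivg qqsv lmye jgd bri
Hunk 4: at line 3 remove [iolgs,vlroj,ueh] add [hsp,ztak,zrk] -> 13 lines: egy ctm xtr mycb hsp ztak zrk cntn sfivg qqsv lmye jgd bri
Hunk 5: at line 8 remove [qqsv,lmye] add [hijq] -> 12 lines: egy ctm xtr mycb hsp ztak zrk cntn sfivg hijq jgd bri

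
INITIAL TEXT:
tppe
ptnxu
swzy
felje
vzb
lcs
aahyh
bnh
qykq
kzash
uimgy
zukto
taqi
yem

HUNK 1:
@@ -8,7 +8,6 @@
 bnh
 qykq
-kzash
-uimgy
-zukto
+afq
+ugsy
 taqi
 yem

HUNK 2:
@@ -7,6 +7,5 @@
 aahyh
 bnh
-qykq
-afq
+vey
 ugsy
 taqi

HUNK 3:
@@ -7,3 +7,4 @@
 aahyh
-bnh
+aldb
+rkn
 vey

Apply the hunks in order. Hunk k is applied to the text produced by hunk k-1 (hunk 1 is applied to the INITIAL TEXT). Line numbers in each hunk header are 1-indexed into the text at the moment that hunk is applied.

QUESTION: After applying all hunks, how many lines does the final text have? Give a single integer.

Answer: 13

Derivation:
Hunk 1: at line 8 remove [kzash,uimgy,zukto] add [afq,ugsy] -> 13 lines: tppe ptnxu swzy felje vzb lcs aahyh bnh qykq afq ugsy taqi yem
Hunk 2: at line 7 remove [qykq,afq] add [vey] -> 12 lines: tppe ptnxu swzy felje vzb lcs aahyh bnh vey ugsy taqi yem
Hunk 3: at line 7 remove [bnh] add [aldb,rkn] -> 13 lines: tppe ptnxu swzy felje vzb lcs aahyh aldb rkn vey ugsy taqi yem
Final line count: 13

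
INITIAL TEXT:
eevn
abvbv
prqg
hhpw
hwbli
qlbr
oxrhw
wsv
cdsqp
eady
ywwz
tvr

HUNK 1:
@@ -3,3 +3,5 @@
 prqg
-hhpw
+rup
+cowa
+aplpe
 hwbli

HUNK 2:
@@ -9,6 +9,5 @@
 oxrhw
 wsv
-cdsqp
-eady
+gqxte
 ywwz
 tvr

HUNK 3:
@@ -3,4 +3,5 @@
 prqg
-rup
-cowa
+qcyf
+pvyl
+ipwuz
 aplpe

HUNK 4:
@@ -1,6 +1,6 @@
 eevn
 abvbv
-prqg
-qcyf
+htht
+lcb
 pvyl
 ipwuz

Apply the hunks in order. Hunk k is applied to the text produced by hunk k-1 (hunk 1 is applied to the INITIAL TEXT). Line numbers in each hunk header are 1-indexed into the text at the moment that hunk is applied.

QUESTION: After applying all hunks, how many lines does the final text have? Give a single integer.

Answer: 14

Derivation:
Hunk 1: at line 3 remove [hhpw] add [rup,cowa,aplpe] -> 14 lines: eevn abvbv prqg rup cowa aplpe hwbli qlbr oxrhw wsv cdsqp eady ywwz tvr
Hunk 2: at line 9 remove [cdsqp,eady] add [gqxte] -> 13 lines: eevn abvbv prqg rup cowa aplpe hwbli qlbr oxrhw wsv gqxte ywwz tvr
Hunk 3: at line 3 remove [rup,cowa] add [qcyf,pvyl,ipwuz] -> 14 lines: eevn abvbv prqg qcyf pvyl ipwuz aplpe hwbli qlbr oxrhw wsv gqxte ywwz tvr
Hunk 4: at line 1 remove [prqg,qcyf] add [htht,lcb] -> 14 lines: eevn abvbv htht lcb pvyl ipwuz aplpe hwbli qlbr oxrhw wsv gqxte ywwz tvr
Final line count: 14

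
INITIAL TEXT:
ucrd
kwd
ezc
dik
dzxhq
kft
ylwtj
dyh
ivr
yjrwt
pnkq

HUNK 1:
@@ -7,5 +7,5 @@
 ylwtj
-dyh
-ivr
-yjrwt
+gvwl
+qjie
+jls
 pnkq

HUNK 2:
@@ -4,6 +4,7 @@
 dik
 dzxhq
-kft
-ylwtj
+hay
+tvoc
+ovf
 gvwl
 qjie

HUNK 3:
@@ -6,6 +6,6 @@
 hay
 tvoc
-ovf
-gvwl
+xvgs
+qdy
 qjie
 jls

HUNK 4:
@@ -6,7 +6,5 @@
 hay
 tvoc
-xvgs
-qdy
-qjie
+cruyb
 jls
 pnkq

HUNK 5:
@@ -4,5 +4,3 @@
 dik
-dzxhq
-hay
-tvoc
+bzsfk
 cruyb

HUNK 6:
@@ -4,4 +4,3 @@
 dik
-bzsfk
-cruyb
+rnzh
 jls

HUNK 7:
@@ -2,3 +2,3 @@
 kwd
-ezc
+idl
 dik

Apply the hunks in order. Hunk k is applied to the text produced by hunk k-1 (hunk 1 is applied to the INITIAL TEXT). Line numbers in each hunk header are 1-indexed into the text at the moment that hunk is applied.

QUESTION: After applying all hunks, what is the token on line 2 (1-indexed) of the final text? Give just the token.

Answer: kwd

Derivation:
Hunk 1: at line 7 remove [dyh,ivr,yjrwt] add [gvwl,qjie,jls] -> 11 lines: ucrd kwd ezc dik dzxhq kft ylwtj gvwl qjie jls pnkq
Hunk 2: at line 4 remove [kft,ylwtj] add [hay,tvoc,ovf] -> 12 lines: ucrd kwd ezc dik dzxhq hay tvoc ovf gvwl qjie jls pnkq
Hunk 3: at line 6 remove [ovf,gvwl] add [xvgs,qdy] -> 12 lines: ucrd kwd ezc dik dzxhq hay tvoc xvgs qdy qjie jls pnkq
Hunk 4: at line 6 remove [xvgs,qdy,qjie] add [cruyb] -> 10 lines: ucrd kwd ezc dik dzxhq hay tvoc cruyb jls pnkq
Hunk 5: at line 4 remove [dzxhq,hay,tvoc] add [bzsfk] -> 8 lines: ucrd kwd ezc dik bzsfk cruyb jls pnkq
Hunk 6: at line 4 remove [bzsfk,cruyb] add [rnzh] -> 7 lines: ucrd kwd ezc dik rnzh jls pnkq
Hunk 7: at line 2 remove [ezc] add [idl] -> 7 lines: ucrd kwd idl dik rnzh jls pnkq
Final line 2: kwd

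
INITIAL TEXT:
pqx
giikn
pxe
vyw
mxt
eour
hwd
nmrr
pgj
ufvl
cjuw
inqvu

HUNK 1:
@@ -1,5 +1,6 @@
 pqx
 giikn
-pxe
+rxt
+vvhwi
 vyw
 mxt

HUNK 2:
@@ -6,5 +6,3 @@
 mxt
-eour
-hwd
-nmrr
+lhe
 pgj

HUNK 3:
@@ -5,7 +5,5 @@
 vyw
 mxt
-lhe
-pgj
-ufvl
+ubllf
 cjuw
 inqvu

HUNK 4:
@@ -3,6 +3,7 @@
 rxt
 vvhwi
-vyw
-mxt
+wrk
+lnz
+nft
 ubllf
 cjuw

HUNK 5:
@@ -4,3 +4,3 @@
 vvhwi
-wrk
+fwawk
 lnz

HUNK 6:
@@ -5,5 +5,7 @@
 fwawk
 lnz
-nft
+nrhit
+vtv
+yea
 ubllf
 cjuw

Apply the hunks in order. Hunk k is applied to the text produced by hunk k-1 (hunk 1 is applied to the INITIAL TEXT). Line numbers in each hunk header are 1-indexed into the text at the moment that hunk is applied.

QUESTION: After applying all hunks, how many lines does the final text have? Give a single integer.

Answer: 12

Derivation:
Hunk 1: at line 1 remove [pxe] add [rxt,vvhwi] -> 13 lines: pqx giikn rxt vvhwi vyw mxt eour hwd nmrr pgj ufvl cjuw inqvu
Hunk 2: at line 6 remove [eour,hwd,nmrr] add [lhe] -> 11 lines: pqx giikn rxt vvhwi vyw mxt lhe pgj ufvl cjuw inqvu
Hunk 3: at line 5 remove [lhe,pgj,ufvl] add [ubllf] -> 9 lines: pqx giikn rxt vvhwi vyw mxt ubllf cjuw inqvu
Hunk 4: at line 3 remove [vyw,mxt] add [wrk,lnz,nft] -> 10 lines: pqx giikn rxt vvhwi wrk lnz nft ubllf cjuw inqvu
Hunk 5: at line 4 remove [wrk] add [fwawk] -> 10 lines: pqx giikn rxt vvhwi fwawk lnz nft ubllf cjuw inqvu
Hunk 6: at line 5 remove [nft] add [nrhit,vtv,yea] -> 12 lines: pqx giikn rxt vvhwi fwawk lnz nrhit vtv yea ubllf cjuw inqvu
Final line count: 12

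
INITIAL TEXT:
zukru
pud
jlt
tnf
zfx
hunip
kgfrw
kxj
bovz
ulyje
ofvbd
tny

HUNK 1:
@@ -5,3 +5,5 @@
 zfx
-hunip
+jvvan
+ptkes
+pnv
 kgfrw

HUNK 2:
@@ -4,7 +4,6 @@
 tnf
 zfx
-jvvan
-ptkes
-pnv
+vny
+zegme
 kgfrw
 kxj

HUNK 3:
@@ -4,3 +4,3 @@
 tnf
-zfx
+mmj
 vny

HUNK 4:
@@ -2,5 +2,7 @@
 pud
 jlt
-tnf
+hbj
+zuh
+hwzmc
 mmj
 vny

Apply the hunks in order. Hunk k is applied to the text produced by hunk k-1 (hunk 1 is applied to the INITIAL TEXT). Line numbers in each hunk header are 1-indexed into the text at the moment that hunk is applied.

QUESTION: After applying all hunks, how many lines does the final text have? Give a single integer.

Hunk 1: at line 5 remove [hunip] add [jvvan,ptkes,pnv] -> 14 lines: zukru pud jlt tnf zfx jvvan ptkes pnv kgfrw kxj bovz ulyje ofvbd tny
Hunk 2: at line 4 remove [jvvan,ptkes,pnv] add [vny,zegme] -> 13 lines: zukru pud jlt tnf zfx vny zegme kgfrw kxj bovz ulyje ofvbd tny
Hunk 3: at line 4 remove [zfx] add [mmj] -> 13 lines: zukru pud jlt tnf mmj vny zegme kgfrw kxj bovz ulyje ofvbd tny
Hunk 4: at line 2 remove [tnf] add [hbj,zuh,hwzmc] -> 15 lines: zukru pud jlt hbj zuh hwzmc mmj vny zegme kgfrw kxj bovz ulyje ofvbd tny
Final line count: 15

Answer: 15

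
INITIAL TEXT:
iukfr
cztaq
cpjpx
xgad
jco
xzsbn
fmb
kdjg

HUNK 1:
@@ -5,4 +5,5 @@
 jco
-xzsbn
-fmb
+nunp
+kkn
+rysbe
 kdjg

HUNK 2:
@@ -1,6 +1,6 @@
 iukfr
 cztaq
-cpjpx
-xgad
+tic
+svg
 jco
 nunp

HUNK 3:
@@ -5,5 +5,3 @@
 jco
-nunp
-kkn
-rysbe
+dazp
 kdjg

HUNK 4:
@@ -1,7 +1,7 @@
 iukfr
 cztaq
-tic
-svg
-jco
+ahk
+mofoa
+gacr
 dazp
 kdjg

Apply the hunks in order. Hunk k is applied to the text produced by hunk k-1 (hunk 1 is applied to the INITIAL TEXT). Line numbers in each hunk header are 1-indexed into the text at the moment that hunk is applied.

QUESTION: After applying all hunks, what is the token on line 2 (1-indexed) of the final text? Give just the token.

Answer: cztaq

Derivation:
Hunk 1: at line 5 remove [xzsbn,fmb] add [nunp,kkn,rysbe] -> 9 lines: iukfr cztaq cpjpx xgad jco nunp kkn rysbe kdjg
Hunk 2: at line 1 remove [cpjpx,xgad] add [tic,svg] -> 9 lines: iukfr cztaq tic svg jco nunp kkn rysbe kdjg
Hunk 3: at line 5 remove [nunp,kkn,rysbe] add [dazp] -> 7 lines: iukfr cztaq tic svg jco dazp kdjg
Hunk 4: at line 1 remove [tic,svg,jco] add [ahk,mofoa,gacr] -> 7 lines: iukfr cztaq ahk mofoa gacr dazp kdjg
Final line 2: cztaq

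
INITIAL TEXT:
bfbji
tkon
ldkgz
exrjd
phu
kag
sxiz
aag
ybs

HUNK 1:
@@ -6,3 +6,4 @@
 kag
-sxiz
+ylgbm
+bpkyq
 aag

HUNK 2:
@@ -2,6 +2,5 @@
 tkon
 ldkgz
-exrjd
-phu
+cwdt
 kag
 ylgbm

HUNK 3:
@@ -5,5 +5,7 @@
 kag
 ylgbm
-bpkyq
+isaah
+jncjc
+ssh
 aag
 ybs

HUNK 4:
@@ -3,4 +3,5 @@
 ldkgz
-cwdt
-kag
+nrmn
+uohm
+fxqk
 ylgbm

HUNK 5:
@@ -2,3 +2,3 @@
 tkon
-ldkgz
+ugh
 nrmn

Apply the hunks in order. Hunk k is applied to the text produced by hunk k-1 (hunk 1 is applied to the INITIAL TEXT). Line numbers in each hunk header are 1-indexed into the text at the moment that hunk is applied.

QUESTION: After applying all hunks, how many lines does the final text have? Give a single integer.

Answer: 12

Derivation:
Hunk 1: at line 6 remove [sxiz] add [ylgbm,bpkyq] -> 10 lines: bfbji tkon ldkgz exrjd phu kag ylgbm bpkyq aag ybs
Hunk 2: at line 2 remove [exrjd,phu] add [cwdt] -> 9 lines: bfbji tkon ldkgz cwdt kag ylgbm bpkyq aag ybs
Hunk 3: at line 5 remove [bpkyq] add [isaah,jncjc,ssh] -> 11 lines: bfbji tkon ldkgz cwdt kag ylgbm isaah jncjc ssh aag ybs
Hunk 4: at line 3 remove [cwdt,kag] add [nrmn,uohm,fxqk] -> 12 lines: bfbji tkon ldkgz nrmn uohm fxqk ylgbm isaah jncjc ssh aag ybs
Hunk 5: at line 2 remove [ldkgz] add [ugh] -> 12 lines: bfbji tkon ugh nrmn uohm fxqk ylgbm isaah jncjc ssh aag ybs
Final line count: 12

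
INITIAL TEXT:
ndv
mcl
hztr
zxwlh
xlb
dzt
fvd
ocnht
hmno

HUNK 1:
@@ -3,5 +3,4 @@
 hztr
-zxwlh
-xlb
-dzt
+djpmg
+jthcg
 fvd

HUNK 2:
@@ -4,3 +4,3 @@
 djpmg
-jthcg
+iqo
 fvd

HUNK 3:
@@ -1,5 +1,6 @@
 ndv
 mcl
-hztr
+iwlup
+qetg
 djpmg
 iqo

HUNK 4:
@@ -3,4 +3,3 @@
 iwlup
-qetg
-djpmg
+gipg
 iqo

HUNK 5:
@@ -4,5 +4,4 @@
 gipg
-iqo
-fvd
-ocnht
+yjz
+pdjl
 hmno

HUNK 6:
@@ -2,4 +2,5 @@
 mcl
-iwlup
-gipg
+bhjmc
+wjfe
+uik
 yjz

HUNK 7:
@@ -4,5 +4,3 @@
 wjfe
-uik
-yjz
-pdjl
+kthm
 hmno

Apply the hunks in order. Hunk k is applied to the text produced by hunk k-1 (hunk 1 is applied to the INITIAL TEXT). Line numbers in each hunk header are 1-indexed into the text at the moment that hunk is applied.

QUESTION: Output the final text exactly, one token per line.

Hunk 1: at line 3 remove [zxwlh,xlb,dzt] add [djpmg,jthcg] -> 8 lines: ndv mcl hztr djpmg jthcg fvd ocnht hmno
Hunk 2: at line 4 remove [jthcg] add [iqo] -> 8 lines: ndv mcl hztr djpmg iqo fvd ocnht hmno
Hunk 3: at line 1 remove [hztr] add [iwlup,qetg] -> 9 lines: ndv mcl iwlup qetg djpmg iqo fvd ocnht hmno
Hunk 4: at line 3 remove [qetg,djpmg] add [gipg] -> 8 lines: ndv mcl iwlup gipg iqo fvd ocnht hmno
Hunk 5: at line 4 remove [iqo,fvd,ocnht] add [yjz,pdjl] -> 7 lines: ndv mcl iwlup gipg yjz pdjl hmno
Hunk 6: at line 2 remove [iwlup,gipg] add [bhjmc,wjfe,uik] -> 8 lines: ndv mcl bhjmc wjfe uik yjz pdjl hmno
Hunk 7: at line 4 remove [uik,yjz,pdjl] add [kthm] -> 6 lines: ndv mcl bhjmc wjfe kthm hmno

Answer: ndv
mcl
bhjmc
wjfe
kthm
hmno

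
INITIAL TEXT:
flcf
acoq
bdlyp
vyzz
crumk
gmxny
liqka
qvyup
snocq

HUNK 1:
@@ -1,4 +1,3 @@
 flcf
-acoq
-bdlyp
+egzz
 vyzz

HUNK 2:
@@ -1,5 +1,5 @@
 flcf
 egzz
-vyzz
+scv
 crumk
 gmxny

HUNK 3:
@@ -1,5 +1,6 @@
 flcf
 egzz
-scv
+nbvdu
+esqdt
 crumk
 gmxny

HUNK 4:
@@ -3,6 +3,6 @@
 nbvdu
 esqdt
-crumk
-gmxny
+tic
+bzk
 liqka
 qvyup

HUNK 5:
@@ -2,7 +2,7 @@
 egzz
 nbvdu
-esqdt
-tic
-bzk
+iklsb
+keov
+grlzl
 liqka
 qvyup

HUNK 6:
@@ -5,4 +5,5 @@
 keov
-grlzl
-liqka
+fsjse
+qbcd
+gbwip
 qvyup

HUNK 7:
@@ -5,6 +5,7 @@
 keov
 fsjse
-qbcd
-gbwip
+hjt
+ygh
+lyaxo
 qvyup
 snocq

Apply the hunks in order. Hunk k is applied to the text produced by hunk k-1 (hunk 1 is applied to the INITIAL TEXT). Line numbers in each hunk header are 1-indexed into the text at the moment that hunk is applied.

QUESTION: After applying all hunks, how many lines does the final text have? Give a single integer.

Answer: 11

Derivation:
Hunk 1: at line 1 remove [acoq,bdlyp] add [egzz] -> 8 lines: flcf egzz vyzz crumk gmxny liqka qvyup snocq
Hunk 2: at line 1 remove [vyzz] add [scv] -> 8 lines: flcf egzz scv crumk gmxny liqka qvyup snocq
Hunk 3: at line 1 remove [scv] add [nbvdu,esqdt] -> 9 lines: flcf egzz nbvdu esqdt crumk gmxny liqka qvyup snocq
Hunk 4: at line 3 remove [crumk,gmxny] add [tic,bzk] -> 9 lines: flcf egzz nbvdu esqdt tic bzk liqka qvyup snocq
Hunk 5: at line 2 remove [esqdt,tic,bzk] add [iklsb,keov,grlzl] -> 9 lines: flcf egzz nbvdu iklsb keov grlzl liqka qvyup snocq
Hunk 6: at line 5 remove [grlzl,liqka] add [fsjse,qbcd,gbwip] -> 10 lines: flcf egzz nbvdu iklsb keov fsjse qbcd gbwip qvyup snocq
Hunk 7: at line 5 remove [qbcd,gbwip] add [hjt,ygh,lyaxo] -> 11 lines: flcf egzz nbvdu iklsb keov fsjse hjt ygh lyaxo qvyup snocq
Final line count: 11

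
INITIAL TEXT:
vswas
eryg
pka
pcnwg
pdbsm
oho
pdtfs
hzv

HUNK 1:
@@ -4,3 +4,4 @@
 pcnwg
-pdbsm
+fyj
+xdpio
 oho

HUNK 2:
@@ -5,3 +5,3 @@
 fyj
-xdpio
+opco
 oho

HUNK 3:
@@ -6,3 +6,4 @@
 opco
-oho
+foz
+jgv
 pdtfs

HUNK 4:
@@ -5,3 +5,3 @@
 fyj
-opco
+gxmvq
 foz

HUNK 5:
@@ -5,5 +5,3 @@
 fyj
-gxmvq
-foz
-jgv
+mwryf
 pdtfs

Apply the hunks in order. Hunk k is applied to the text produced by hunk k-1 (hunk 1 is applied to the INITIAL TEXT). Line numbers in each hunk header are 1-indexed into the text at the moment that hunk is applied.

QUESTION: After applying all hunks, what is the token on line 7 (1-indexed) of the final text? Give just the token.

Hunk 1: at line 4 remove [pdbsm] add [fyj,xdpio] -> 9 lines: vswas eryg pka pcnwg fyj xdpio oho pdtfs hzv
Hunk 2: at line 5 remove [xdpio] add [opco] -> 9 lines: vswas eryg pka pcnwg fyj opco oho pdtfs hzv
Hunk 3: at line 6 remove [oho] add [foz,jgv] -> 10 lines: vswas eryg pka pcnwg fyj opco foz jgv pdtfs hzv
Hunk 4: at line 5 remove [opco] add [gxmvq] -> 10 lines: vswas eryg pka pcnwg fyj gxmvq foz jgv pdtfs hzv
Hunk 5: at line 5 remove [gxmvq,foz,jgv] add [mwryf] -> 8 lines: vswas eryg pka pcnwg fyj mwryf pdtfs hzv
Final line 7: pdtfs

Answer: pdtfs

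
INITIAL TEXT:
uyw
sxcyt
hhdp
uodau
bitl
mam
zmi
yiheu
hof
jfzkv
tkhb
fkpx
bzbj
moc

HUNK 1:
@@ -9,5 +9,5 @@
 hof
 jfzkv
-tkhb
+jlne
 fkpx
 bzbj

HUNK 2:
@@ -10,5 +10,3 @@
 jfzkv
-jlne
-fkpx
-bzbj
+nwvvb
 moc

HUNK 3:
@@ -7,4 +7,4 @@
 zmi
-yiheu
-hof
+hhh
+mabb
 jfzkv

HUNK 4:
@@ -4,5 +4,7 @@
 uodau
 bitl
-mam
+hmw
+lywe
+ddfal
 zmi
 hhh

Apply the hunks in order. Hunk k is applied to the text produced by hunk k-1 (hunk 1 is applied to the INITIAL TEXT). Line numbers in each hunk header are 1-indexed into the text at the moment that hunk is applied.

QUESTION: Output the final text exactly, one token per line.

Hunk 1: at line 9 remove [tkhb] add [jlne] -> 14 lines: uyw sxcyt hhdp uodau bitl mam zmi yiheu hof jfzkv jlne fkpx bzbj moc
Hunk 2: at line 10 remove [jlne,fkpx,bzbj] add [nwvvb] -> 12 lines: uyw sxcyt hhdp uodau bitl mam zmi yiheu hof jfzkv nwvvb moc
Hunk 3: at line 7 remove [yiheu,hof] add [hhh,mabb] -> 12 lines: uyw sxcyt hhdp uodau bitl mam zmi hhh mabb jfzkv nwvvb moc
Hunk 4: at line 4 remove [mam] add [hmw,lywe,ddfal] -> 14 lines: uyw sxcyt hhdp uodau bitl hmw lywe ddfal zmi hhh mabb jfzkv nwvvb moc

Answer: uyw
sxcyt
hhdp
uodau
bitl
hmw
lywe
ddfal
zmi
hhh
mabb
jfzkv
nwvvb
moc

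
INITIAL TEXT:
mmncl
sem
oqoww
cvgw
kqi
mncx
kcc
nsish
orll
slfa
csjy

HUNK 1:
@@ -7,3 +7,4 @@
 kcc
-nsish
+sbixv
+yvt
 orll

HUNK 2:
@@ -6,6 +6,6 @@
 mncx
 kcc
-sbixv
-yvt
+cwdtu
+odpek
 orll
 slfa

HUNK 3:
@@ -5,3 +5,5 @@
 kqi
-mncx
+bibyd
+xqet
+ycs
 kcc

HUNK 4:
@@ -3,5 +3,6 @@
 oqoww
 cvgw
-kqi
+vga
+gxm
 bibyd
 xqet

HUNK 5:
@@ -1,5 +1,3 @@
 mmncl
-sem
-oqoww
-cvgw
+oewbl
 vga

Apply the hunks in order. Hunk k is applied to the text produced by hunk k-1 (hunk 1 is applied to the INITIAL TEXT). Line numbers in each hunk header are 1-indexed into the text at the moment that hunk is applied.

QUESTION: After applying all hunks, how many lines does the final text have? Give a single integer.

Hunk 1: at line 7 remove [nsish] add [sbixv,yvt] -> 12 lines: mmncl sem oqoww cvgw kqi mncx kcc sbixv yvt orll slfa csjy
Hunk 2: at line 6 remove [sbixv,yvt] add [cwdtu,odpek] -> 12 lines: mmncl sem oqoww cvgw kqi mncx kcc cwdtu odpek orll slfa csjy
Hunk 3: at line 5 remove [mncx] add [bibyd,xqet,ycs] -> 14 lines: mmncl sem oqoww cvgw kqi bibyd xqet ycs kcc cwdtu odpek orll slfa csjy
Hunk 4: at line 3 remove [kqi] add [vga,gxm] -> 15 lines: mmncl sem oqoww cvgw vga gxm bibyd xqet ycs kcc cwdtu odpek orll slfa csjy
Hunk 5: at line 1 remove [sem,oqoww,cvgw] add [oewbl] -> 13 lines: mmncl oewbl vga gxm bibyd xqet ycs kcc cwdtu odpek orll slfa csjy
Final line count: 13

Answer: 13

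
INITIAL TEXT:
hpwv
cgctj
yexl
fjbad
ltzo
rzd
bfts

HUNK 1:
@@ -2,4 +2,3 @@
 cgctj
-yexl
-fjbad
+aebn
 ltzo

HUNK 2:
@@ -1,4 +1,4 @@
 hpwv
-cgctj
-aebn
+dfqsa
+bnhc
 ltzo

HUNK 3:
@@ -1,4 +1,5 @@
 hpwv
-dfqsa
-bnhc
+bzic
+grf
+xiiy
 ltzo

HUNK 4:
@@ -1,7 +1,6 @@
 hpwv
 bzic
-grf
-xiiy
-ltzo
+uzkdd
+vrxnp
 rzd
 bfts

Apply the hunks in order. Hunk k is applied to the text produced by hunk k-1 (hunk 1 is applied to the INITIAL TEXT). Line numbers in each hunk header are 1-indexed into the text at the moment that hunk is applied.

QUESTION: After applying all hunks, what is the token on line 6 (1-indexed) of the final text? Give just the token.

Hunk 1: at line 2 remove [yexl,fjbad] add [aebn] -> 6 lines: hpwv cgctj aebn ltzo rzd bfts
Hunk 2: at line 1 remove [cgctj,aebn] add [dfqsa,bnhc] -> 6 lines: hpwv dfqsa bnhc ltzo rzd bfts
Hunk 3: at line 1 remove [dfqsa,bnhc] add [bzic,grf,xiiy] -> 7 lines: hpwv bzic grf xiiy ltzo rzd bfts
Hunk 4: at line 1 remove [grf,xiiy,ltzo] add [uzkdd,vrxnp] -> 6 lines: hpwv bzic uzkdd vrxnp rzd bfts
Final line 6: bfts

Answer: bfts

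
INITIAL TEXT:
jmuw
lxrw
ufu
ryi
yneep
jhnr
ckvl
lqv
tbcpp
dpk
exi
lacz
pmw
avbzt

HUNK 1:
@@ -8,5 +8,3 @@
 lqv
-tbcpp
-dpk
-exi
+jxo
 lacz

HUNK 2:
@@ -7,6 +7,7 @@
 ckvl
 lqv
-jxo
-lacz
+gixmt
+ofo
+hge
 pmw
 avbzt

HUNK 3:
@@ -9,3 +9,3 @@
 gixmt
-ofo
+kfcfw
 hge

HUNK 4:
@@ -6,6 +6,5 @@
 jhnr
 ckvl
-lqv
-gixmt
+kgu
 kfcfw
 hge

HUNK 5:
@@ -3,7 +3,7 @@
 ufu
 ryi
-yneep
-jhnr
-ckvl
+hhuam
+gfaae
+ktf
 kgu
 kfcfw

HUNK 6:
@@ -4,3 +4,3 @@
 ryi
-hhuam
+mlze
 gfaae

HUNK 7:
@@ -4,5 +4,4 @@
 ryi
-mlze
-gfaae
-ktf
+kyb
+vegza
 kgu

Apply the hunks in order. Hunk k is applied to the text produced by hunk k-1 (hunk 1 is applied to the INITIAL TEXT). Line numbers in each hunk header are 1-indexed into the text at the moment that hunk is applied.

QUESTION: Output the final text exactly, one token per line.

Answer: jmuw
lxrw
ufu
ryi
kyb
vegza
kgu
kfcfw
hge
pmw
avbzt

Derivation:
Hunk 1: at line 8 remove [tbcpp,dpk,exi] add [jxo] -> 12 lines: jmuw lxrw ufu ryi yneep jhnr ckvl lqv jxo lacz pmw avbzt
Hunk 2: at line 7 remove [jxo,lacz] add [gixmt,ofo,hge] -> 13 lines: jmuw lxrw ufu ryi yneep jhnr ckvl lqv gixmt ofo hge pmw avbzt
Hunk 3: at line 9 remove [ofo] add [kfcfw] -> 13 lines: jmuw lxrw ufu ryi yneep jhnr ckvl lqv gixmt kfcfw hge pmw avbzt
Hunk 4: at line 6 remove [lqv,gixmt] add [kgu] -> 12 lines: jmuw lxrw ufu ryi yneep jhnr ckvl kgu kfcfw hge pmw avbzt
Hunk 5: at line 3 remove [yneep,jhnr,ckvl] add [hhuam,gfaae,ktf] -> 12 lines: jmuw lxrw ufu ryi hhuam gfaae ktf kgu kfcfw hge pmw avbzt
Hunk 6: at line 4 remove [hhuam] add [mlze] -> 12 lines: jmuw lxrw ufu ryi mlze gfaae ktf kgu kfcfw hge pmw avbzt
Hunk 7: at line 4 remove [mlze,gfaae,ktf] add [kyb,vegza] -> 11 lines: jmuw lxrw ufu ryi kyb vegza kgu kfcfw hge pmw avbzt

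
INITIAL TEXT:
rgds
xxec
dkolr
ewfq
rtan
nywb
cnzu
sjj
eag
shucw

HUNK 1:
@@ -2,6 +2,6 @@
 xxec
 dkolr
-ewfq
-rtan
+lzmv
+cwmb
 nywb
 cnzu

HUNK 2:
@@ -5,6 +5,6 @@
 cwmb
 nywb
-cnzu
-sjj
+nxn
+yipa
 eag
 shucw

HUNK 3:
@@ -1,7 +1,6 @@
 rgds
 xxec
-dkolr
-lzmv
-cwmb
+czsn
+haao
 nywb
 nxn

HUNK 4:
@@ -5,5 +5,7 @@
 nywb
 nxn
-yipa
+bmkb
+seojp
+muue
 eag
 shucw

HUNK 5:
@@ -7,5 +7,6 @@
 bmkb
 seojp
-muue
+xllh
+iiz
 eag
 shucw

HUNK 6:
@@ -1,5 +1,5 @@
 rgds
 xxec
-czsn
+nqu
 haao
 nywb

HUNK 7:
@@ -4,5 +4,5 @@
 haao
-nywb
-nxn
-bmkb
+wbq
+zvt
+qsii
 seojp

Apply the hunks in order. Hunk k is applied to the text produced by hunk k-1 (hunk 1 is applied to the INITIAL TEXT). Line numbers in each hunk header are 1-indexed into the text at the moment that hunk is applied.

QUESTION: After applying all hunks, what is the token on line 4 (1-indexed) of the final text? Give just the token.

Hunk 1: at line 2 remove [ewfq,rtan] add [lzmv,cwmb] -> 10 lines: rgds xxec dkolr lzmv cwmb nywb cnzu sjj eag shucw
Hunk 2: at line 5 remove [cnzu,sjj] add [nxn,yipa] -> 10 lines: rgds xxec dkolr lzmv cwmb nywb nxn yipa eag shucw
Hunk 3: at line 1 remove [dkolr,lzmv,cwmb] add [czsn,haao] -> 9 lines: rgds xxec czsn haao nywb nxn yipa eag shucw
Hunk 4: at line 5 remove [yipa] add [bmkb,seojp,muue] -> 11 lines: rgds xxec czsn haao nywb nxn bmkb seojp muue eag shucw
Hunk 5: at line 7 remove [muue] add [xllh,iiz] -> 12 lines: rgds xxec czsn haao nywb nxn bmkb seojp xllh iiz eag shucw
Hunk 6: at line 1 remove [czsn] add [nqu] -> 12 lines: rgds xxec nqu haao nywb nxn bmkb seojp xllh iiz eag shucw
Hunk 7: at line 4 remove [nywb,nxn,bmkb] add [wbq,zvt,qsii] -> 12 lines: rgds xxec nqu haao wbq zvt qsii seojp xllh iiz eag shucw
Final line 4: haao

Answer: haao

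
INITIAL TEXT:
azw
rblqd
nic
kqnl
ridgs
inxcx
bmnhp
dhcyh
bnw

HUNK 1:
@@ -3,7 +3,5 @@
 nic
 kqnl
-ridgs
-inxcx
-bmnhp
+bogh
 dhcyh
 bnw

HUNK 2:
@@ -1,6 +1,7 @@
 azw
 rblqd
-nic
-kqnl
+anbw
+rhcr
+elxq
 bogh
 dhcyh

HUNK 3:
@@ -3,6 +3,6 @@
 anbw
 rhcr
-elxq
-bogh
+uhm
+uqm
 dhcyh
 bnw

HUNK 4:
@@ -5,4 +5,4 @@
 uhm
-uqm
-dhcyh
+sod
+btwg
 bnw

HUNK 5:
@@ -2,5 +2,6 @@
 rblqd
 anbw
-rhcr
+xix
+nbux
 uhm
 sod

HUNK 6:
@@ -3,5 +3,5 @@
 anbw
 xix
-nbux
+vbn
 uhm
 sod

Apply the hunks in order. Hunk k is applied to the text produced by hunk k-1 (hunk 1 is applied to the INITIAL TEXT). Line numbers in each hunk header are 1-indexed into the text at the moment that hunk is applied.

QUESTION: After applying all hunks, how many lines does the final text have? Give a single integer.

Hunk 1: at line 3 remove [ridgs,inxcx,bmnhp] add [bogh] -> 7 lines: azw rblqd nic kqnl bogh dhcyh bnw
Hunk 2: at line 1 remove [nic,kqnl] add [anbw,rhcr,elxq] -> 8 lines: azw rblqd anbw rhcr elxq bogh dhcyh bnw
Hunk 3: at line 3 remove [elxq,bogh] add [uhm,uqm] -> 8 lines: azw rblqd anbw rhcr uhm uqm dhcyh bnw
Hunk 4: at line 5 remove [uqm,dhcyh] add [sod,btwg] -> 8 lines: azw rblqd anbw rhcr uhm sod btwg bnw
Hunk 5: at line 2 remove [rhcr] add [xix,nbux] -> 9 lines: azw rblqd anbw xix nbux uhm sod btwg bnw
Hunk 6: at line 3 remove [nbux] add [vbn] -> 9 lines: azw rblqd anbw xix vbn uhm sod btwg bnw
Final line count: 9

Answer: 9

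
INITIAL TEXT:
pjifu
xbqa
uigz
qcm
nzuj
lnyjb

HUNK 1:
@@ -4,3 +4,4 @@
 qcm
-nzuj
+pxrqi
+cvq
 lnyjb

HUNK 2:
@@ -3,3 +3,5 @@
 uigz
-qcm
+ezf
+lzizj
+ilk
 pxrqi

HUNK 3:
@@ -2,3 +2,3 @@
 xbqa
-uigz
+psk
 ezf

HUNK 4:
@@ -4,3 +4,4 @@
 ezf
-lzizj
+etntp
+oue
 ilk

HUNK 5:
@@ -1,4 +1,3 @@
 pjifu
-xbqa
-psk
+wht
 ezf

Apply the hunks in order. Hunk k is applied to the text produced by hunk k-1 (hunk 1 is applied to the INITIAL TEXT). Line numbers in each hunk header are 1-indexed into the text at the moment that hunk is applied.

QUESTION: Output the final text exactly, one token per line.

Hunk 1: at line 4 remove [nzuj] add [pxrqi,cvq] -> 7 lines: pjifu xbqa uigz qcm pxrqi cvq lnyjb
Hunk 2: at line 3 remove [qcm] add [ezf,lzizj,ilk] -> 9 lines: pjifu xbqa uigz ezf lzizj ilk pxrqi cvq lnyjb
Hunk 3: at line 2 remove [uigz] add [psk] -> 9 lines: pjifu xbqa psk ezf lzizj ilk pxrqi cvq lnyjb
Hunk 4: at line 4 remove [lzizj] add [etntp,oue] -> 10 lines: pjifu xbqa psk ezf etntp oue ilk pxrqi cvq lnyjb
Hunk 5: at line 1 remove [xbqa,psk] add [wht] -> 9 lines: pjifu wht ezf etntp oue ilk pxrqi cvq lnyjb

Answer: pjifu
wht
ezf
etntp
oue
ilk
pxrqi
cvq
lnyjb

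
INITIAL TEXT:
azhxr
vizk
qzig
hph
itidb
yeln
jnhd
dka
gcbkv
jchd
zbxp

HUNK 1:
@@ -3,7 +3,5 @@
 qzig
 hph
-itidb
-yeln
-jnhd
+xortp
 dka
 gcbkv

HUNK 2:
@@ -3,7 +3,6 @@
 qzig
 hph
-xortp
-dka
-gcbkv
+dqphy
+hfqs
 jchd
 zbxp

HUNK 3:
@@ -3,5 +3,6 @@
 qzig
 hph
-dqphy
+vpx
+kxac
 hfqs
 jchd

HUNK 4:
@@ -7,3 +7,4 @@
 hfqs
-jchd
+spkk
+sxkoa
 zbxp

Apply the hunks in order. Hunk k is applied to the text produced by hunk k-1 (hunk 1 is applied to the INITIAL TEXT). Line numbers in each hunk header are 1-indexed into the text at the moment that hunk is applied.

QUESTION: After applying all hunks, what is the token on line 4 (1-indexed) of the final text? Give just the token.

Answer: hph

Derivation:
Hunk 1: at line 3 remove [itidb,yeln,jnhd] add [xortp] -> 9 lines: azhxr vizk qzig hph xortp dka gcbkv jchd zbxp
Hunk 2: at line 3 remove [xortp,dka,gcbkv] add [dqphy,hfqs] -> 8 lines: azhxr vizk qzig hph dqphy hfqs jchd zbxp
Hunk 3: at line 3 remove [dqphy] add [vpx,kxac] -> 9 lines: azhxr vizk qzig hph vpx kxac hfqs jchd zbxp
Hunk 4: at line 7 remove [jchd] add [spkk,sxkoa] -> 10 lines: azhxr vizk qzig hph vpx kxac hfqs spkk sxkoa zbxp
Final line 4: hph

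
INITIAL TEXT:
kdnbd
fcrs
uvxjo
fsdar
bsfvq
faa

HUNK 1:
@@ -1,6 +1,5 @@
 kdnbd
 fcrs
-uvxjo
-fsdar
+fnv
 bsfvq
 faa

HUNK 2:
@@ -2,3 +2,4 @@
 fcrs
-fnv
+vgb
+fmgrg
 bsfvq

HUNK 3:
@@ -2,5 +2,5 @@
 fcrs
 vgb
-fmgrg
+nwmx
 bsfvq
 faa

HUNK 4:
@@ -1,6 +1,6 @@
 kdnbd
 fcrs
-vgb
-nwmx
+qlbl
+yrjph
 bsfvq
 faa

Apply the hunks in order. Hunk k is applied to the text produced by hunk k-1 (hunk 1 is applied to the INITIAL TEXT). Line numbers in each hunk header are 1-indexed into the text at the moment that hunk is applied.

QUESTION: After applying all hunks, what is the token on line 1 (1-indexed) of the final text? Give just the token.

Answer: kdnbd

Derivation:
Hunk 1: at line 1 remove [uvxjo,fsdar] add [fnv] -> 5 lines: kdnbd fcrs fnv bsfvq faa
Hunk 2: at line 2 remove [fnv] add [vgb,fmgrg] -> 6 lines: kdnbd fcrs vgb fmgrg bsfvq faa
Hunk 3: at line 2 remove [fmgrg] add [nwmx] -> 6 lines: kdnbd fcrs vgb nwmx bsfvq faa
Hunk 4: at line 1 remove [vgb,nwmx] add [qlbl,yrjph] -> 6 lines: kdnbd fcrs qlbl yrjph bsfvq faa
Final line 1: kdnbd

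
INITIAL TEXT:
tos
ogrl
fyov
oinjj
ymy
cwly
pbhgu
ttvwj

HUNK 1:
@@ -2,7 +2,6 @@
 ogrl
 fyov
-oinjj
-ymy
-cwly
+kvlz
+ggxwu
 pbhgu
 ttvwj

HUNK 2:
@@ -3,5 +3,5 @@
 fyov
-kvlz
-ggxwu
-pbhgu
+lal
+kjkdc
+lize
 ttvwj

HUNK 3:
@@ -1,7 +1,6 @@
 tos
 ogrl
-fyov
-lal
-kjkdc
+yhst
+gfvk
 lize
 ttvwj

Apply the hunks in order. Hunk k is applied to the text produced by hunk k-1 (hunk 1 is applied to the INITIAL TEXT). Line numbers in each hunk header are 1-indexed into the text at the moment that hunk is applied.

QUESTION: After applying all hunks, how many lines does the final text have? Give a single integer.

Answer: 6

Derivation:
Hunk 1: at line 2 remove [oinjj,ymy,cwly] add [kvlz,ggxwu] -> 7 lines: tos ogrl fyov kvlz ggxwu pbhgu ttvwj
Hunk 2: at line 3 remove [kvlz,ggxwu,pbhgu] add [lal,kjkdc,lize] -> 7 lines: tos ogrl fyov lal kjkdc lize ttvwj
Hunk 3: at line 1 remove [fyov,lal,kjkdc] add [yhst,gfvk] -> 6 lines: tos ogrl yhst gfvk lize ttvwj
Final line count: 6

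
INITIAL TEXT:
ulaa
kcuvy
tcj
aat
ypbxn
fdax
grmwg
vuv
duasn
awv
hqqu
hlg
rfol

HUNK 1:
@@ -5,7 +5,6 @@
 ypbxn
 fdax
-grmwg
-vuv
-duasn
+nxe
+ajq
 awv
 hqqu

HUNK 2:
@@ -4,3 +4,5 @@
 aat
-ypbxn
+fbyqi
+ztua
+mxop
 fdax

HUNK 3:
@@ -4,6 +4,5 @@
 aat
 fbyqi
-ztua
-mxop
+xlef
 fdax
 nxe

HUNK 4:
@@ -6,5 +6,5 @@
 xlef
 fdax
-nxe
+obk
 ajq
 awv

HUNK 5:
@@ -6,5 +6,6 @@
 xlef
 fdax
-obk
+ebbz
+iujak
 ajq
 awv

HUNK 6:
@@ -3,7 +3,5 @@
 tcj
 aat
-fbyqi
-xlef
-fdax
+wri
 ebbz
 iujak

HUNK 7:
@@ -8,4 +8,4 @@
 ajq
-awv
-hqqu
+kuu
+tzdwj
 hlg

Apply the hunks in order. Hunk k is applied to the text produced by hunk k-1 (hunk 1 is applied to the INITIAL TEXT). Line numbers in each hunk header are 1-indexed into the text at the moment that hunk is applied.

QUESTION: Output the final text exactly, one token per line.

Hunk 1: at line 5 remove [grmwg,vuv,duasn] add [nxe,ajq] -> 12 lines: ulaa kcuvy tcj aat ypbxn fdax nxe ajq awv hqqu hlg rfol
Hunk 2: at line 4 remove [ypbxn] add [fbyqi,ztua,mxop] -> 14 lines: ulaa kcuvy tcj aat fbyqi ztua mxop fdax nxe ajq awv hqqu hlg rfol
Hunk 3: at line 4 remove [ztua,mxop] add [xlef] -> 13 lines: ulaa kcuvy tcj aat fbyqi xlef fdax nxe ajq awv hqqu hlg rfol
Hunk 4: at line 6 remove [nxe] add [obk] -> 13 lines: ulaa kcuvy tcj aat fbyqi xlef fdax obk ajq awv hqqu hlg rfol
Hunk 5: at line 6 remove [obk] add [ebbz,iujak] -> 14 lines: ulaa kcuvy tcj aat fbyqi xlef fdax ebbz iujak ajq awv hqqu hlg rfol
Hunk 6: at line 3 remove [fbyqi,xlef,fdax] add [wri] -> 12 lines: ulaa kcuvy tcj aat wri ebbz iujak ajq awv hqqu hlg rfol
Hunk 7: at line 8 remove [awv,hqqu] add [kuu,tzdwj] -> 12 lines: ulaa kcuvy tcj aat wri ebbz iujak ajq kuu tzdwj hlg rfol

Answer: ulaa
kcuvy
tcj
aat
wri
ebbz
iujak
ajq
kuu
tzdwj
hlg
rfol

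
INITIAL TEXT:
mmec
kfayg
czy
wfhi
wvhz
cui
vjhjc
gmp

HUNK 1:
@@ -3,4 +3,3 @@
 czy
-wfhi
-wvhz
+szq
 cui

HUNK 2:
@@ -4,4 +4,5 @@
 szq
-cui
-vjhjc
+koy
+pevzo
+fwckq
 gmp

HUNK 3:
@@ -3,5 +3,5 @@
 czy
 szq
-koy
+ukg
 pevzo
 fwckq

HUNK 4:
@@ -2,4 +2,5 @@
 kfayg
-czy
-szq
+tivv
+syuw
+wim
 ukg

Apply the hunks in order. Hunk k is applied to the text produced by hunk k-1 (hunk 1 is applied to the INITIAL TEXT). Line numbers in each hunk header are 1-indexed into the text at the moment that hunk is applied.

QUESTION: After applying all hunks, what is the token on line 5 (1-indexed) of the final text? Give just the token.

Answer: wim

Derivation:
Hunk 1: at line 3 remove [wfhi,wvhz] add [szq] -> 7 lines: mmec kfayg czy szq cui vjhjc gmp
Hunk 2: at line 4 remove [cui,vjhjc] add [koy,pevzo,fwckq] -> 8 lines: mmec kfayg czy szq koy pevzo fwckq gmp
Hunk 3: at line 3 remove [koy] add [ukg] -> 8 lines: mmec kfayg czy szq ukg pevzo fwckq gmp
Hunk 4: at line 2 remove [czy,szq] add [tivv,syuw,wim] -> 9 lines: mmec kfayg tivv syuw wim ukg pevzo fwckq gmp
Final line 5: wim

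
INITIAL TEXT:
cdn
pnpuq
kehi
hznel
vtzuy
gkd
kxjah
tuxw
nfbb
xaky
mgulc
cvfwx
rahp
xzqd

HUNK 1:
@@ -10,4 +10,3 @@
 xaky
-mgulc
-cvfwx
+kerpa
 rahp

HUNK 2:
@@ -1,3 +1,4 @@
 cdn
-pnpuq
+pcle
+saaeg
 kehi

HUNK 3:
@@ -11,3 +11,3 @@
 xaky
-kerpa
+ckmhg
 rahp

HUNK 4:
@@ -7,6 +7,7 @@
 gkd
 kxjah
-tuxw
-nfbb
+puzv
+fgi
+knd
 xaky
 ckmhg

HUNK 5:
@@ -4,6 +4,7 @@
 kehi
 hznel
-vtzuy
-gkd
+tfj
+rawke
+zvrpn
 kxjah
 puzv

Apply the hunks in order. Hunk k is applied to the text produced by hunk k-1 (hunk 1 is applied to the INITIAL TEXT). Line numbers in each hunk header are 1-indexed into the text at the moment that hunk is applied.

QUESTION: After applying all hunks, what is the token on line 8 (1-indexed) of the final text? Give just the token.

Answer: zvrpn

Derivation:
Hunk 1: at line 10 remove [mgulc,cvfwx] add [kerpa] -> 13 lines: cdn pnpuq kehi hznel vtzuy gkd kxjah tuxw nfbb xaky kerpa rahp xzqd
Hunk 2: at line 1 remove [pnpuq] add [pcle,saaeg] -> 14 lines: cdn pcle saaeg kehi hznel vtzuy gkd kxjah tuxw nfbb xaky kerpa rahp xzqd
Hunk 3: at line 11 remove [kerpa] add [ckmhg] -> 14 lines: cdn pcle saaeg kehi hznel vtzuy gkd kxjah tuxw nfbb xaky ckmhg rahp xzqd
Hunk 4: at line 7 remove [tuxw,nfbb] add [puzv,fgi,knd] -> 15 lines: cdn pcle saaeg kehi hznel vtzuy gkd kxjah puzv fgi knd xaky ckmhg rahp xzqd
Hunk 5: at line 4 remove [vtzuy,gkd] add [tfj,rawke,zvrpn] -> 16 lines: cdn pcle saaeg kehi hznel tfj rawke zvrpn kxjah puzv fgi knd xaky ckmhg rahp xzqd
Final line 8: zvrpn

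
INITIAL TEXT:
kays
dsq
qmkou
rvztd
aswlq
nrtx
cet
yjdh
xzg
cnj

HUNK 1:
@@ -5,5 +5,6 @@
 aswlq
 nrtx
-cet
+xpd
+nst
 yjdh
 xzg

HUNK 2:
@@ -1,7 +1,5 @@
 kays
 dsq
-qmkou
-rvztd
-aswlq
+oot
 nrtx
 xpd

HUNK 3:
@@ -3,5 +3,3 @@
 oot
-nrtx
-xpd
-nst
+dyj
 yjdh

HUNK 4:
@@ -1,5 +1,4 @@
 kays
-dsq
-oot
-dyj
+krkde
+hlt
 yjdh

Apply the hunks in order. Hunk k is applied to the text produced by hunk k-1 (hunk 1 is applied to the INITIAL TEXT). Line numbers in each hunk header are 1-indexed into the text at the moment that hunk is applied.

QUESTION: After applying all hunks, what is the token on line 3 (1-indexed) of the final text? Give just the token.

Hunk 1: at line 5 remove [cet] add [xpd,nst] -> 11 lines: kays dsq qmkou rvztd aswlq nrtx xpd nst yjdh xzg cnj
Hunk 2: at line 1 remove [qmkou,rvztd,aswlq] add [oot] -> 9 lines: kays dsq oot nrtx xpd nst yjdh xzg cnj
Hunk 3: at line 3 remove [nrtx,xpd,nst] add [dyj] -> 7 lines: kays dsq oot dyj yjdh xzg cnj
Hunk 4: at line 1 remove [dsq,oot,dyj] add [krkde,hlt] -> 6 lines: kays krkde hlt yjdh xzg cnj
Final line 3: hlt

Answer: hlt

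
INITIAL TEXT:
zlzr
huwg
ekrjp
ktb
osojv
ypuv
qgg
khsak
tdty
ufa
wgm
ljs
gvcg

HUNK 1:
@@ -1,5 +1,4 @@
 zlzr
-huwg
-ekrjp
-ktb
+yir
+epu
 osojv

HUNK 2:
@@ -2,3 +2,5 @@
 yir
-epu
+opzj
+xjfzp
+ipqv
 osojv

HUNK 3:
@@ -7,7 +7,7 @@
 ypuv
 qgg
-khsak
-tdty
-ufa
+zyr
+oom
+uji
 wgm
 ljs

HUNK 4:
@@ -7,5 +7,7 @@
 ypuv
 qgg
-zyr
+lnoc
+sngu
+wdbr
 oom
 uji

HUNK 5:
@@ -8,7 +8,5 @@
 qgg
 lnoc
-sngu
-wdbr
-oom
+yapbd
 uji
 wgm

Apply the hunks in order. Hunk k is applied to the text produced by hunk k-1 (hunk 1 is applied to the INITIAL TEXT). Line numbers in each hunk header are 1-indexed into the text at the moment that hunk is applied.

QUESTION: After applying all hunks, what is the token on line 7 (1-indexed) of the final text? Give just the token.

Hunk 1: at line 1 remove [huwg,ekrjp,ktb] add [yir,epu] -> 12 lines: zlzr yir epu osojv ypuv qgg khsak tdty ufa wgm ljs gvcg
Hunk 2: at line 2 remove [epu] add [opzj,xjfzp,ipqv] -> 14 lines: zlzr yir opzj xjfzp ipqv osojv ypuv qgg khsak tdty ufa wgm ljs gvcg
Hunk 3: at line 7 remove [khsak,tdty,ufa] add [zyr,oom,uji] -> 14 lines: zlzr yir opzj xjfzp ipqv osojv ypuv qgg zyr oom uji wgm ljs gvcg
Hunk 4: at line 7 remove [zyr] add [lnoc,sngu,wdbr] -> 16 lines: zlzr yir opzj xjfzp ipqv osojv ypuv qgg lnoc sngu wdbr oom uji wgm ljs gvcg
Hunk 5: at line 8 remove [sngu,wdbr,oom] add [yapbd] -> 14 lines: zlzr yir opzj xjfzp ipqv osojv ypuv qgg lnoc yapbd uji wgm ljs gvcg
Final line 7: ypuv

Answer: ypuv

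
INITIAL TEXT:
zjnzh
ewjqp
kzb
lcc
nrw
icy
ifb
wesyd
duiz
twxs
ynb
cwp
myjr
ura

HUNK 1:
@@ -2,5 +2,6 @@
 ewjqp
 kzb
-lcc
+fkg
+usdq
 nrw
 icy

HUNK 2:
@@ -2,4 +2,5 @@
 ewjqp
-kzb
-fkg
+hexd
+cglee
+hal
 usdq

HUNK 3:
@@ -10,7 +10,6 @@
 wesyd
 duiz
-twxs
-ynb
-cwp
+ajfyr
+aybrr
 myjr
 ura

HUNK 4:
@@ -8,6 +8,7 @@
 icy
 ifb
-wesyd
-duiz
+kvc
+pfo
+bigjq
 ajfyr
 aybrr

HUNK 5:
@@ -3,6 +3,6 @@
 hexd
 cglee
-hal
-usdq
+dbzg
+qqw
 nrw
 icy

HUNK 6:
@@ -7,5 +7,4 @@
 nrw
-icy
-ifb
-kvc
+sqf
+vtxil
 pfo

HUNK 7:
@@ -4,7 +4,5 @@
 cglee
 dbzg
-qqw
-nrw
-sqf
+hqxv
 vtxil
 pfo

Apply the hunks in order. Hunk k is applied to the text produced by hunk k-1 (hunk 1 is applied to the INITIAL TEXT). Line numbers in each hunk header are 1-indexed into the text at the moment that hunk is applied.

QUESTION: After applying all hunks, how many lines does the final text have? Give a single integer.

Hunk 1: at line 2 remove [lcc] add [fkg,usdq] -> 15 lines: zjnzh ewjqp kzb fkg usdq nrw icy ifb wesyd duiz twxs ynb cwp myjr ura
Hunk 2: at line 2 remove [kzb,fkg] add [hexd,cglee,hal] -> 16 lines: zjnzh ewjqp hexd cglee hal usdq nrw icy ifb wesyd duiz twxs ynb cwp myjr ura
Hunk 3: at line 10 remove [twxs,ynb,cwp] add [ajfyr,aybrr] -> 15 lines: zjnzh ewjqp hexd cglee hal usdq nrw icy ifb wesyd duiz ajfyr aybrr myjr ura
Hunk 4: at line 8 remove [wesyd,duiz] add [kvc,pfo,bigjq] -> 16 lines: zjnzh ewjqp hexd cglee hal usdq nrw icy ifb kvc pfo bigjq ajfyr aybrr myjr ura
Hunk 5: at line 3 remove [hal,usdq] add [dbzg,qqw] -> 16 lines: zjnzh ewjqp hexd cglee dbzg qqw nrw icy ifb kvc pfo bigjq ajfyr aybrr myjr ura
Hunk 6: at line 7 remove [icy,ifb,kvc] add [sqf,vtxil] -> 15 lines: zjnzh ewjqp hexd cglee dbzg qqw nrw sqf vtxil pfo bigjq ajfyr aybrr myjr ura
Hunk 7: at line 4 remove [qqw,nrw,sqf] add [hqxv] -> 13 lines: zjnzh ewjqp hexd cglee dbzg hqxv vtxil pfo bigjq ajfyr aybrr myjr ura
Final line count: 13

Answer: 13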